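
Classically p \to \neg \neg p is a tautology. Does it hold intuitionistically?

Yes

This is double-negation introduction, which is intuitionistically derivable.
If a world forces p then every accessible world forces p (persistence), so none forces \neg p; hence \neg \neg p.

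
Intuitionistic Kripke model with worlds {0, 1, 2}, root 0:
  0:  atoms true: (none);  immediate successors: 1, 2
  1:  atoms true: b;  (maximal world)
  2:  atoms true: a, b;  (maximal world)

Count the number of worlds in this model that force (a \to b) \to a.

0: does not force it — 0 \nVdash (a \to b) \to a: already at 0 itself, 0 \Vdash a \to b but 0 \nVdash a.
1: does not force it — 1 \nVdash (a \to b) \to a: already at 1 itself, 1 \Vdash a \to b but 1 \nVdash a.
2: forces it.
Worlds forcing the formula: {2}.

1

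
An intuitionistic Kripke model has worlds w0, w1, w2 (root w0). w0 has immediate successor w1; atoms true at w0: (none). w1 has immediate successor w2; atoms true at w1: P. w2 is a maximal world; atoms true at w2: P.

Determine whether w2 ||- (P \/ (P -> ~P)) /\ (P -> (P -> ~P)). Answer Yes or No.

No

w2 ||-/- (P \/ (P -> ~P)) /\ (P -> (P -> ~P)) since w2 fails P -> (P -> ~P).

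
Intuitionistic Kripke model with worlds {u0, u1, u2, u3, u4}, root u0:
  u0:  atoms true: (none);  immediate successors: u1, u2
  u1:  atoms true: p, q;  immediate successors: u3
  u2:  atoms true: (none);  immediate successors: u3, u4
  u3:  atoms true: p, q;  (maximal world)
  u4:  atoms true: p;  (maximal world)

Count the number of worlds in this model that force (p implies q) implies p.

5

u0: forces it.
u1: forces it.
u2: forces it.
u3: forces it.
u4: forces it.
Worlds forcing the formula: {u0, u1, u2, u3, u4}.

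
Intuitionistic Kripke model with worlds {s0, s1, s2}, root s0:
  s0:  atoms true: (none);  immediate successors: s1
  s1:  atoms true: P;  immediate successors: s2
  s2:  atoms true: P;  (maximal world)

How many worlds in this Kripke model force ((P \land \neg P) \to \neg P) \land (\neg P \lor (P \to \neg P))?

s0: does not force it — s0 \nVdash ((P \land \neg P) \to \neg P) \land (\neg P \lor (P \to \neg P)) since s0 fails \neg P \lor (P \to \neg P).
s1: does not force it — s1 \nVdash ((P \land \neg P) \to \neg P) \land (\neg P \lor (P \to \neg P)) since s1 fails \neg P \lor (P \to \neg P).
s2: does not force it.
Worlds forcing the formula: { }.

0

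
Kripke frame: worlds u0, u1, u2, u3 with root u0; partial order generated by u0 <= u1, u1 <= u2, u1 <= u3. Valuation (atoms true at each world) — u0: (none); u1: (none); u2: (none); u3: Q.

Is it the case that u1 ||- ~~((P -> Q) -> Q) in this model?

u1 ||-/- ~~((P -> Q) -> Q) since u2 is accessible from u1 and u2 ||- ~((P -> Q) -> Q).
u2 ||- ~((P -> Q) -> Q): no world accessible from u2 forces (P -> Q) -> Q.

No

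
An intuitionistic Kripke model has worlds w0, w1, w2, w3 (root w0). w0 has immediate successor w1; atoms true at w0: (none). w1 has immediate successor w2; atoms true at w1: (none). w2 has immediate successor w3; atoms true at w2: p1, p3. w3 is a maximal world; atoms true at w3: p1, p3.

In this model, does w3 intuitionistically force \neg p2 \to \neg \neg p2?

w3 \nVdash \neg p2 \to \neg \neg p2: already at w3 itself, w3 \Vdash \neg p2 but w3 \nVdash \neg \neg p2.
w3 \nVdash \neg \neg p2 since w3 is accessible from w3 and w3 \Vdash \neg p2.
w3 \Vdash \neg p2: no world accessible from w3 forces p2.

No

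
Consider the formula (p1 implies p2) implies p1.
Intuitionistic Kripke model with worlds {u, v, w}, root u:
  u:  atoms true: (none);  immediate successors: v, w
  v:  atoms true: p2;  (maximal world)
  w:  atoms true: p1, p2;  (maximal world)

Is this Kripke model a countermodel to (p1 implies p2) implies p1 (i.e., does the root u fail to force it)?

Yes

u does not force (p1 implies p2) implies p1: already at u itself, u forces p1 implies p2 but u does not force p1.
u lacks atom p1, so u does not force p1.
So the root u does not force (p1 implies p2) implies p1; the model is a countermodel.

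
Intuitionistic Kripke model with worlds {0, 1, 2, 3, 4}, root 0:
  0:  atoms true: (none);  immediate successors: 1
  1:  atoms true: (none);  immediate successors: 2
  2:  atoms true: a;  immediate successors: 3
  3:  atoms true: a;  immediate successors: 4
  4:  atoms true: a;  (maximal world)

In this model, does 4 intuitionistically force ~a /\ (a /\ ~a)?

No

4 ||-/- ~a /\ (a /\ ~a) since 4 fails ~a.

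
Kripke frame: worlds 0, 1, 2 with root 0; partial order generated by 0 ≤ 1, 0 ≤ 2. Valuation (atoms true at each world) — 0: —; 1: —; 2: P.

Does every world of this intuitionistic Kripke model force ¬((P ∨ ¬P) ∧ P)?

No

Not every world: 0 ⊮ ¬((P ∨ ¬P) ∧ P).
0 ⊮ ¬((P ∨ ¬P) ∧ P) since 2 is accessible from 0 and 2 ⊩ (P ∨ ¬P) ∧ P.
2 ⊩ (P ∨ ¬P) ∧ P since 2 forces both conjuncts.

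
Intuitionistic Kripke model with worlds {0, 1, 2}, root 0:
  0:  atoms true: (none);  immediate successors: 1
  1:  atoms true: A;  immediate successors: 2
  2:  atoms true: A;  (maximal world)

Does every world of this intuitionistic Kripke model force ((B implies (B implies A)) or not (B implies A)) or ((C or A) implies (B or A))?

Yes

0 forces ((B implies (B implies A)) or not (B implies A)) or ((C or A) implies (B or A)) via the disjunct (B implies (B implies A)) or not (B implies A).
Since the root 0 forces ((B implies (B implies A)) or not (B implies A)) or ((C or A) implies (B or A)) and forcing is persistent (monotone upward), every world forces it.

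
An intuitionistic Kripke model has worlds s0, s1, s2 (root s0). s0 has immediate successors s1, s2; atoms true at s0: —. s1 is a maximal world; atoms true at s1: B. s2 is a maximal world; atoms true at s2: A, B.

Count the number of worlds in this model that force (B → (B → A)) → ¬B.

1

s0: does not force it — s0 ⊮ (B → (B → A)) → ¬B: at the accessible world s2, s2 ⊩ B → (B → A) but s2 ⊮ ¬B.
s1: forces it.
s2: does not force it — s2 ⊮ (B → (B → A)) → ¬B: already at s2 itself, s2 ⊩ B → (B → A) but s2 ⊮ ¬B.
Worlds forcing the formula: {s1}.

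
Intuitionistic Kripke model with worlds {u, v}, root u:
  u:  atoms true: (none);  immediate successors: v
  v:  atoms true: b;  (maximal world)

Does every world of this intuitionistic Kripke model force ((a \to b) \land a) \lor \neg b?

Not every world: u \nVdash ((a \to b) \land a) \lor \neg b.
u \nVdash ((a \to b) \land a) \lor \neg b: neither disjunct is forced at u.
u \nVdash (a \to b) \land a since u fails a.

No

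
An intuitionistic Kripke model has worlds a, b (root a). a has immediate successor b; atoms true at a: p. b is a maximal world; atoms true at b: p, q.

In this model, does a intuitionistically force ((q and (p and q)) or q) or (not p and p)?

No

a does not force ((q and (p and q)) or q) or (not p and p): neither disjunct is forced at a.
a does not force (q and (p and q)) or q: neither disjunct is forced at a.
a does not force q and (p and q) since a fails q.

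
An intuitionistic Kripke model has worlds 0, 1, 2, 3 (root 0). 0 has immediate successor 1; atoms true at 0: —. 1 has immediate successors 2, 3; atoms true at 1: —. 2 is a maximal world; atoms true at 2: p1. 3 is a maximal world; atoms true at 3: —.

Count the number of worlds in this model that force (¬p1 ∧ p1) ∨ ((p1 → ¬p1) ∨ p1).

0: does not force it — 0 ⊮ (¬p1 ∧ p1) ∨ ((p1 → ¬p1) ∨ p1): neither disjunct is forced at 0.
1: does not force it.
2: forces it.
3: forces it.
Worlds forcing the formula: {2, 3}.

2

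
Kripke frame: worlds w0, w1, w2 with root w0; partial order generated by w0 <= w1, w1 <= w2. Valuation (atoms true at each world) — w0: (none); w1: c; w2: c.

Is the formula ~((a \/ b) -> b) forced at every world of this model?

No

Not every world: w0 ||-/- ~((a \/ b) -> b).
w0 ||-/- ~((a \/ b) -> b) since w0 is accessible from w0 and w0 ||- (a \/ b) -> b.
w0 ||- (a \/ b) -> b vacuously: no world accessible from w0 forces the antecedent a \/ b.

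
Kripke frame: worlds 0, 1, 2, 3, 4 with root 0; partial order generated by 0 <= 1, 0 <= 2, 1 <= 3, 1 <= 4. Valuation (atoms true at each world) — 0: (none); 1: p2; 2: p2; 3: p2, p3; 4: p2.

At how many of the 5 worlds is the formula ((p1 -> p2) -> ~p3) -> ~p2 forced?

0: does not force it — 0 ||-/- ((p1 -> p2) -> ~p3) -> ~p2: at the accessible world 2, 2 ||- (p1 -> p2) -> ~p3 but 2 ||-/- ~p2.
1: does not force it.
2: does not force it.
3: forces it.
4: does not force it.
Worlds forcing the formula: {3}.

1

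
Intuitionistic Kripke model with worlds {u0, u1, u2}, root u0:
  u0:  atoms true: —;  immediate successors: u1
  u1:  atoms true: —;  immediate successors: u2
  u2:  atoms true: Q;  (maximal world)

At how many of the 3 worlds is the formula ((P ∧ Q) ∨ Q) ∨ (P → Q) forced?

3

u0: forces it.
u1: forces it.
u2: forces it.
Worlds forcing the formula: {u0, u1, u2}.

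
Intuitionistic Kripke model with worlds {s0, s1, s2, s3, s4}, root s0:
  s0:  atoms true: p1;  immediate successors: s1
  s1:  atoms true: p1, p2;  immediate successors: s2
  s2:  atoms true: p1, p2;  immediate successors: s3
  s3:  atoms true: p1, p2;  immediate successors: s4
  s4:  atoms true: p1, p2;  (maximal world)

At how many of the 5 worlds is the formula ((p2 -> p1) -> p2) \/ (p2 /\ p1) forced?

4

s0: does not force it — s0 ||-/- ((p2 -> p1) -> p2) \/ (p2 /\ p1): neither disjunct is forced at s0.
s1: forces it.
s2: forces it.
s3: forces it.
s4: forces it.
Worlds forcing the formula: {s1, s2, s3, s4}.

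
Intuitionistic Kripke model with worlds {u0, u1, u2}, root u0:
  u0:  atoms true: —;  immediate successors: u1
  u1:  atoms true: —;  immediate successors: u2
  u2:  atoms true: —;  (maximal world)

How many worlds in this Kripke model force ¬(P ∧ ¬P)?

u0: forces it.
u1: forces it.
u2: forces it.
Worlds forcing the formula: {u0, u1, u2}.

3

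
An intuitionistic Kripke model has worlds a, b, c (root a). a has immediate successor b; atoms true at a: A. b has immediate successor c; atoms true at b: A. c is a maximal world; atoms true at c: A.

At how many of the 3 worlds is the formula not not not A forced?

a: does not force it — a does not force not not not A since a is accessible from a and a forces not not A.
b: does not force it — b does not force not not not A since b is accessible from b and b forces not not A.
c: does not force it.
Worlds forcing the formula: { }.

0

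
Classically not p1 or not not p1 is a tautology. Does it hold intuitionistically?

No

This is the weak law of excluded middle, which is not intuitionistically valid.
A Kripke countermodel: worlds a, b, c; order generated by a <= b, a <= c; atoms true at each world — a:{}; b:{p1}; c:{}.
a does not force not p1 or not not p1: neither disjunct is forced at a.
a does not force not p1 since b is accessible from a and b forces p1.
So the root a does not force the formula.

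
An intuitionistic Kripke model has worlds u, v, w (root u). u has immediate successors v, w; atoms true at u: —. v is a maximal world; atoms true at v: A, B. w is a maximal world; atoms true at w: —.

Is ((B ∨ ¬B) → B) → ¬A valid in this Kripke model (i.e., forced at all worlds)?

No

Not every world: u ⊮ ((B ∨ ¬B) → B) → ¬A.
u ⊮ ((B ∨ ¬B) → B) → ¬A: at the accessible world v, v ⊩ (B ∨ ¬B) → B but v ⊮ ¬A.
v ⊮ ¬A since v is accessible from v and v ⊩ A.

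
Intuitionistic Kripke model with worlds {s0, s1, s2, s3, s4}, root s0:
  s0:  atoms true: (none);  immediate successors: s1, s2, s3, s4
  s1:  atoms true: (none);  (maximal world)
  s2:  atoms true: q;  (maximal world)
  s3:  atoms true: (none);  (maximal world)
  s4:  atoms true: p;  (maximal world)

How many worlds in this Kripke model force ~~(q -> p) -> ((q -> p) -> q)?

1

s0: does not force it — s0 ||-/- ~~(q -> p) -> ((q -> p) -> q): at the accessible world s1, s1 ||- ~~(q -> p) but s1 ||-/- (q -> p) -> q.
s1: does not force it — s1 ||-/- ~~(q -> p) -> ((q -> p) -> q): already at s1 itself, s1 ||- ~~(q -> p) but s1 ||-/- (q -> p) -> q.
s2: forces it.
s3: does not force it — s3 ||-/- ~~(q -> p) -> ((q -> p) -> q): already at s3 itself, s3 ||- ~~(q -> p) but s3 ||-/- (q -> p) -> q.
s4: does not force it.
Worlds forcing the formula: {s2}.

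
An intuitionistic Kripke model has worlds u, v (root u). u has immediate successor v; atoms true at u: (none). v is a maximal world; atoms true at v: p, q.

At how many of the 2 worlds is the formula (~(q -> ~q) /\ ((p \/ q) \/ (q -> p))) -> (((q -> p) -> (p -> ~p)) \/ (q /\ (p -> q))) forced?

u: does not force it — u ||-/- (~(q -> ~q) /\ ((p \/ q) \/ (q -> p))) -> (((q -> p) -> (p -> ~p)) \/ (q /\ (p -> q))): already at u itself, u ||- ~(q -> ~q) /\ ((p \/ q) \/ (q -> p)) but u ||-/- ((q -> p) -> (p -> ~p)) \/ (q /\ (p -> q)).
v: forces it.
Worlds forcing the formula: {v}.

1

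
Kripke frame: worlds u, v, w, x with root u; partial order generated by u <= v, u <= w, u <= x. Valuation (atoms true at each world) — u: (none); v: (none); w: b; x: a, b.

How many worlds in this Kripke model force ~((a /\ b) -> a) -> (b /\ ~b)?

u: forces it.
v: forces it.
w: forces it.
x: forces it.
Worlds forcing the formula: {u, v, w, x}.

4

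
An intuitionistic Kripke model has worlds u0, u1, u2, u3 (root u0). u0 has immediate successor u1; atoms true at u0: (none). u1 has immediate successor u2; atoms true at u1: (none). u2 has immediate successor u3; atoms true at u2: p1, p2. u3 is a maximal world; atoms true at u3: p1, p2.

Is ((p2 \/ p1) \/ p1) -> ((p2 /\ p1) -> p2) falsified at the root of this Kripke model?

u0 ||- ((p2 \/ p1) \/ p1) -> ((p2 /\ p1) -> p2): every world accessible from u0 that forces (p2 \/ p1) \/ p1 (namely u2, u3) also forces (p2 /\ p1) -> p2.
So the root u0 forces ((p2 \/ p1) \/ p1) -> ((p2 /\ p1) -> p2); the model is not a countermodel.

No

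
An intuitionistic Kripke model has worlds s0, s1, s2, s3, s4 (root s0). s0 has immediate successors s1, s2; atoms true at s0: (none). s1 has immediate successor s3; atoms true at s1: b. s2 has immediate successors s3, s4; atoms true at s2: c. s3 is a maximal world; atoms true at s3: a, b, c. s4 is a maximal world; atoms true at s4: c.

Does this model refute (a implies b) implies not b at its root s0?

Yes

s0 does not force (a implies b) implies not b: already at s0 itself, s0 forces a implies b but s0 does not force not b.
s0 does not force not b since s1 is accessible from s0 and s1 forces b.
So the root s0 does not force (a implies b) implies not b; the model is a countermodel.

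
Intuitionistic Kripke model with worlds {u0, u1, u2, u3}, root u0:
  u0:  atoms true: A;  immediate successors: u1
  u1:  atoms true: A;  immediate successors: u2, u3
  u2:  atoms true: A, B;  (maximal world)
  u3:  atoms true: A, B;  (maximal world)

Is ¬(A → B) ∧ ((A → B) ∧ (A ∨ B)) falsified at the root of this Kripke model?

Yes

u0 ⊮ ¬(A → B) ∧ ((A → B) ∧ (A ∨ B)) since u0 fails ¬(A → B).
So the root u0 does not force ¬(A → B) ∧ ((A → B) ∧ (A ∨ B)); the model is a countermodel.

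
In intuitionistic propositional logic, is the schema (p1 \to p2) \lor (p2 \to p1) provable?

No

This is the Gödel–Dummett linearity axiom, which is not intuitionistically valid.
A Kripke countermodel: worlds u0, u1, u2; order generated by u0 \le u1, u0 \le u2; atoms true at each world — u0:{}; u1:{p1}; u2:{p2}.
u0 \nVdash (p1 \to p2) \lor (p2 \to p1): neither disjunct is forced at u0.
u0 \nVdash p1 \to p2: at the accessible world u1, u1 \Vdash p1 but u1 \nVdash p2.
u1 lacks atom p2, so u1 \nVdash p2.
So the root u0 does not force the formula.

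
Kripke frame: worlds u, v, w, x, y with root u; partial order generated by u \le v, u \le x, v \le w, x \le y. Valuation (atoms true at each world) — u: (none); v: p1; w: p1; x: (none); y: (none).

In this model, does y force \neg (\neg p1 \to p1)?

Yes

y \Vdash \neg (\neg p1 \to p1): no world accessible from y forces \neg p1 \to p1.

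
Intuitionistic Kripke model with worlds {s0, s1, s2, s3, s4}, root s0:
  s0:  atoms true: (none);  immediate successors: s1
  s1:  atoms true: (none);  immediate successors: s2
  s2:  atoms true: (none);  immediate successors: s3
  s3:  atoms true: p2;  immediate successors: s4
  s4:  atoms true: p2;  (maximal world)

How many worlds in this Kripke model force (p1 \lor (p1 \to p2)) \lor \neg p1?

s0: forces it.
s1: forces it.
s2: forces it.
s3: forces it.
s4: forces it.
Worlds forcing the formula: {s0, s1, s2, s3, s4}.

5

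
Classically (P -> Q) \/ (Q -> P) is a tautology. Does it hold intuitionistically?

This is the Gödel–Dummett linearity axiom, which is not intuitionistically valid.
A Kripke countermodel: worlds 0, 1, 2; order generated by 0 <= 1, 0 <= 2; atoms true at each world — 0:{}; 1:{P}; 2:{Q}.
0 ||-/- (P -> Q) \/ (Q -> P): neither disjunct is forced at 0.
0 ||-/- P -> Q: at the accessible world 1, 1 ||- P but 1 ||-/- Q.
1 lacks atom Q, so 1 ||-/- Q.
So the root 0 does not force the formula.

No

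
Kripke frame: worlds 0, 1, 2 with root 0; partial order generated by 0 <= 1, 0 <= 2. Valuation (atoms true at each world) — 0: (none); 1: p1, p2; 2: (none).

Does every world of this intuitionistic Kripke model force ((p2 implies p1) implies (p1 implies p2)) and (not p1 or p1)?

Not every world: 0 does not force ((p2 implies p1) implies (p1 implies p2)) and (not p1 or p1).
0 does not force ((p2 implies p1) implies (p1 implies p2)) and (not p1 or p1) since 0 fails not p1 or p1.

No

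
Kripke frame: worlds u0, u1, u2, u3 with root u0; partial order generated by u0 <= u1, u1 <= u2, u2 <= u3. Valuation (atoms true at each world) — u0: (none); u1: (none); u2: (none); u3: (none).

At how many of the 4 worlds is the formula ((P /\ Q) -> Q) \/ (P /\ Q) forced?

4

u0: forces it.
u1: forces it.
u2: forces it.
u3: forces it.
Worlds forcing the formula: {u0, u1, u2, u3}.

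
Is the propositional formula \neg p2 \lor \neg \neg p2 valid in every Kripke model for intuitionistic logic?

No

This is the weak law of excluded middle, which is not intuitionistically valid.
A Kripke countermodel: worlds s0, s1, s2; order generated by s0 \le s1, s0 \le s2; atoms true at each world — s0:{}; s1:{p2}; s2:{}.
s0 \nVdash \neg p2 \lor \neg \neg p2: neither disjunct is forced at s0.
s0 \nVdash \neg p2 since s1 is accessible from s0 and s1 \Vdash p2.
So the root s0 does not force the formula.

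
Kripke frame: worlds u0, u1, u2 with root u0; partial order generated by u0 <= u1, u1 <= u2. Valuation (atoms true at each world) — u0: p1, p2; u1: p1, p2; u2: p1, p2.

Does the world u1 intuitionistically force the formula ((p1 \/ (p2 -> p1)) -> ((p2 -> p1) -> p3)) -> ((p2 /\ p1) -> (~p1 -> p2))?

u1 ||- ((p1 \/ (p2 -> p1)) -> ((p2 -> p1) -> p3)) -> ((p2 /\ p1) -> (~p1 -> p2)) vacuously: no world accessible from u1 forces the antecedent (p1 \/ (p2 -> p1)) -> ((p2 -> p1) -> p3).

Yes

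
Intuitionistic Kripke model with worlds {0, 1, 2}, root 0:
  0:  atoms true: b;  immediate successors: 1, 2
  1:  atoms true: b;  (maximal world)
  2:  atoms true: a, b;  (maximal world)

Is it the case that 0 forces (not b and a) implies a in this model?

0 forces (not b and a) implies a vacuously: no world accessible from 0 forces the antecedent not b and a.

Yes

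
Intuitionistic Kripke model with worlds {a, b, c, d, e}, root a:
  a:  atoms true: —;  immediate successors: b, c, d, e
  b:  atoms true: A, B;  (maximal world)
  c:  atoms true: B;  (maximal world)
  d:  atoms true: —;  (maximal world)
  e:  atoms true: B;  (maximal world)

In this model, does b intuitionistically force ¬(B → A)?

No

b ⊮ ¬(B → A) since b is accessible from b and b ⊩ B → A.
b ⊩ B → A: every world accessible from b that forces B (namely b) also forces A.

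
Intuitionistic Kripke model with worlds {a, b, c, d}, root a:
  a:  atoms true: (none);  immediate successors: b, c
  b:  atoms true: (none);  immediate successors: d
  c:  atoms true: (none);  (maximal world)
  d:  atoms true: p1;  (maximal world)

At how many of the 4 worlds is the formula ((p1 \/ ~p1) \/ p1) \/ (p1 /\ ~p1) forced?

2

a: does not force it — a ||-/- ((p1 \/ ~p1) \/ p1) \/ (p1 /\ ~p1): neither disjunct is forced at a.
b: does not force it — b ||-/- ((p1 \/ ~p1) \/ p1) \/ (p1 /\ ~p1): neither disjunct is forced at b.
c: forces it.
d: forces it.
Worlds forcing the formula: {c, d}.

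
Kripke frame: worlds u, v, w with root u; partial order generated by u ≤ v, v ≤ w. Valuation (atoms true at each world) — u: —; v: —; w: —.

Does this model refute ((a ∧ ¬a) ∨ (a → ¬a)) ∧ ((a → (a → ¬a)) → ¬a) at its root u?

u ⊩ ((a ∧ ¬a) ∨ (a → ¬a)) ∧ ((a → (a → ¬a)) → ¬a) since u forces both conjuncts.
So the root u forces ((a ∧ ¬a) ∨ (a → ¬a)) ∧ ((a → (a → ¬a)) → ¬a); the model is not a countermodel.

No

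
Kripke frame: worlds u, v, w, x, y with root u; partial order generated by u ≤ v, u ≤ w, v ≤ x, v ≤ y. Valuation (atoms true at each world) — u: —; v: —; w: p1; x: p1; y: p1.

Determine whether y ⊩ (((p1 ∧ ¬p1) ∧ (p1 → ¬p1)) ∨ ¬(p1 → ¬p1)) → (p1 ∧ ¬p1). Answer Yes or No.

No

y ⊮ (((p1 ∧ ¬p1) ∧ (p1 → ¬p1)) ∨ ¬(p1 → ¬p1)) → (p1 ∧ ¬p1): already at y itself, y ⊩ ((p1 ∧ ¬p1) ∧ (p1 → ¬p1)) ∨ ¬(p1 → ¬p1) but y ⊮ p1 ∧ ¬p1.
y ⊮ p1 ∧ ¬p1 since y fails ¬p1.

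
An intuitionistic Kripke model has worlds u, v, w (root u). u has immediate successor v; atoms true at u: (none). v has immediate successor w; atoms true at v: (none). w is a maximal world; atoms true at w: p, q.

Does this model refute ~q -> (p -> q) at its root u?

u ||- ~q -> (p -> q) vacuously: no world accessible from u forces the antecedent ~q.
So the root u forces ~q -> (p -> q); the model is not a countermodel.

No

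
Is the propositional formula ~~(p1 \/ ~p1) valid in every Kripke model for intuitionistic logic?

This is the double negation of excluded middle, which is intuitionistically derivable.
Assuming ~(p1 \/ ~p1): from p1 we'd get p1 \/ ~p1, so ~p1; but then p1 \/ ~p1 again — contradiction. Hence ~~(p1 \/ ~p1).

Yes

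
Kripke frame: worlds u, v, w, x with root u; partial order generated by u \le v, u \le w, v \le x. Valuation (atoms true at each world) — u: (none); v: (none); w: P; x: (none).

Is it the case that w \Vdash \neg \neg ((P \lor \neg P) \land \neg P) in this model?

w \nVdash \neg \neg ((P \lor \neg P) \land \neg P) since w is accessible from w and w \Vdash \neg ((P \lor \neg P) \land \neg P).
w \Vdash \neg ((P \lor \neg P) \land \neg P): no world accessible from w forces (P \lor \neg P) \land \neg P.

No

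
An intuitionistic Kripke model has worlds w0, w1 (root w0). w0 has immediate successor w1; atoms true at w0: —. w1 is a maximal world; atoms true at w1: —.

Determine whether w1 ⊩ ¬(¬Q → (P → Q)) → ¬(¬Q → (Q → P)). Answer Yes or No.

Yes

w1 ⊩ ¬(¬Q → (P → Q)) → ¬(¬Q → (Q → P)) vacuously: no world accessible from w1 forces the antecedent ¬(¬Q → (P → Q)).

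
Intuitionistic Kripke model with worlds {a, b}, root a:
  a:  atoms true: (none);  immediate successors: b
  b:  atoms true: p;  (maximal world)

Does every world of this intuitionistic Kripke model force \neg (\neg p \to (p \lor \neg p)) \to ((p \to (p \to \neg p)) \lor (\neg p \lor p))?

a \Vdash \neg (\neg p \to (p \lor \neg p)) \to ((p \to (p \to \neg p)) \lor (\neg p \lor p)) vacuously: no world accessible from a forces the antecedent \neg (\neg p \to (p \lor \neg p)).
Since the root a forces \neg (\neg p \to (p \lor \neg p)) \to ((p \to (p \to \neg p)) \lor (\neg p \lor p)) and forcing is persistent (monotone upward), every world forces it.

Yes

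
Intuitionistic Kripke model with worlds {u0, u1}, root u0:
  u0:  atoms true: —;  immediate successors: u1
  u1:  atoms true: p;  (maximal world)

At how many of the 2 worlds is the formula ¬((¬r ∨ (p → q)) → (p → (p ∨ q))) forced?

u0: does not force it — u0 ⊮ ¬((¬r ∨ (p → q)) → (p → (p ∨ q))) since u0 is accessible from u0 and u0 ⊩ (¬r ∨ (p → q)) → (p → (p ∨ q)).
u1: does not force it — u1 ⊮ ¬((¬r ∨ (p → q)) → (p → (p ∨ q))) since u1 is accessible from u1 and u1 ⊩ (¬r ∨ (p → q)) → (p → (p ∨ q)).
Worlds forcing the formula: { }.

0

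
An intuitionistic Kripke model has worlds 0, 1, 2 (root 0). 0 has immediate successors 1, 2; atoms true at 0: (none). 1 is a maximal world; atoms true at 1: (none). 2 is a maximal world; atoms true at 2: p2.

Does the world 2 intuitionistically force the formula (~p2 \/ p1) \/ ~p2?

No

2 ||-/- (~p2 \/ p1) \/ ~p2: neither disjunct is forced at 2.
2 ||-/- ~p2 \/ p1: neither disjunct is forced at 2.
2 ||-/- ~p2 since 2 is accessible from 2 and 2 ||- p2.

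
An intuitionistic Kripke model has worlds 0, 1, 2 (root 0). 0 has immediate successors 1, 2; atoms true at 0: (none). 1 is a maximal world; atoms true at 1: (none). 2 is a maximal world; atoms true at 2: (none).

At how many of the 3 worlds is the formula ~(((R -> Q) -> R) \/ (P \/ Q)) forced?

3

0: forces it.
1: forces it.
2: forces it.
Worlds forcing the formula: {0, 1, 2}.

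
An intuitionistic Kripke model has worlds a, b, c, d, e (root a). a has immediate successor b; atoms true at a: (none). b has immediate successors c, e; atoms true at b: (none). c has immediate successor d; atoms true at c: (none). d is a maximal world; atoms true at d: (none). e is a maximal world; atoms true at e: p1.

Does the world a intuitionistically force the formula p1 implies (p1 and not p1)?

No

a does not force p1 implies (p1 and not p1): at the accessible world e, e forces p1 but e does not force p1 and not p1.
e does not force p1 and not p1 since e fails not p1.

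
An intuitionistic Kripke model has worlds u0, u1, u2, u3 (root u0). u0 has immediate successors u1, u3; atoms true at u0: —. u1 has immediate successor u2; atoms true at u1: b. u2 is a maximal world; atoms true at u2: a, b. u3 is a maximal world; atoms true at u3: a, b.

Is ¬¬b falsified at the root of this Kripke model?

u0 ⊩ ¬¬b: no world accessible from u0 forces ¬b.
So the root u0 forces ¬¬b; the model is not a countermodel.

No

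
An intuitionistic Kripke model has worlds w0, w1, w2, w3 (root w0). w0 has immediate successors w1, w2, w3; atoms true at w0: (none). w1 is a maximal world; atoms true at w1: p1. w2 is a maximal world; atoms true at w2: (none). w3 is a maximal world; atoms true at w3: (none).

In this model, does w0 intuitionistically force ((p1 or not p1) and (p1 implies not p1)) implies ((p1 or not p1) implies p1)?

w0 does not force ((p1 or not p1) and (p1 implies not p1)) implies ((p1 or not p1) implies p1): at the accessible world w2, w2 forces (p1 or not p1) and (p1 implies not p1) but w2 does not force (p1 or not p1) implies p1.
w2 does not force (p1 or not p1) implies p1: already at w2 itself, w2 forces p1 or not p1 but w2 does not force p1.
w2 lacks atom p1, so w2 does not force p1.

No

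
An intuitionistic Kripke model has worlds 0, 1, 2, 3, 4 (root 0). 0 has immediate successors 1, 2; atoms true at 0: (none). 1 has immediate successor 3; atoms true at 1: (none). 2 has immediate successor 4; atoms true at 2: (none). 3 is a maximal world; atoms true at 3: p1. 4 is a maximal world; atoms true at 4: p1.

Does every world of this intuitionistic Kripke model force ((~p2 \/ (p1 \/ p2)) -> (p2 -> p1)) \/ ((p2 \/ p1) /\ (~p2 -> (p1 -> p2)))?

Yes

0 ||- ((~p2 \/ (p1 \/ p2)) -> (p2 -> p1)) \/ ((p2 \/ p1) /\ (~p2 -> (p1 -> p2))) via the disjunct (~p2 \/ (p1 \/ p2)) -> (p2 -> p1).
Since the root 0 forces ((~p2 \/ (p1 \/ p2)) -> (p2 -> p1)) \/ ((p2 \/ p1) /\ (~p2 -> (p1 -> p2))) and forcing is persistent (monotone upward), every world forces it.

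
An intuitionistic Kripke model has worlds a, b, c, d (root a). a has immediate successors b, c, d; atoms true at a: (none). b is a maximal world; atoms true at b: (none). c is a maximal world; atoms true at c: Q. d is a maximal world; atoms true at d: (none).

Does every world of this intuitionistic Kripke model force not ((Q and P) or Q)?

Not every world: a does not force not ((Q and P) or Q).
a does not force not ((Q and P) or Q) since c is accessible from a and c forces (Q and P) or Q.
c forces (Q and P) or Q via the disjunct Q.

No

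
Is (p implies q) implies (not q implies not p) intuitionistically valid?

Yes

This is the forward direction of contraposition, which is intuitionistically derivable.
Assume p implies q and not q. If p held then q would follow, contradicting not q; so not p.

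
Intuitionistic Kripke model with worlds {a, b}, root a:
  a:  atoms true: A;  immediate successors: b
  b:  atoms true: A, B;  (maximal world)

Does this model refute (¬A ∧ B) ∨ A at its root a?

a ⊩ (¬A ∧ B) ∨ A via the disjunct A.
So the root a forces (¬A ∧ B) ∨ A; the model is not a countermodel.

No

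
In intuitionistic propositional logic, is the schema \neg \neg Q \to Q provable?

This is double-negation elimination, which is not intuitionistically valid.
A Kripke countermodel: worlds u0, u1; order generated by u0 \le u1; atoms true at each world — u0:{}; u1:{Q}.
u0 \nVdash \neg \neg Q \to Q: already at u0 itself, u0 \Vdash \neg \neg Q but u0 \nVdash Q.
u0 lacks atom Q, so u0 \nVdash Q.
So the root u0 does not force the formula.

No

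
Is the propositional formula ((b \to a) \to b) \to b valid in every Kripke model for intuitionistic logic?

No

This is Peirce's law, which is not intuitionistically valid.
A Kripke countermodel: worlds w0, w1; order generated by w0 \le w1; atoms true at each world — w0:{}; w1:{b}.
w0 \nVdash ((b \to a) \to b) \to b: already at w0 itself, w0 \Vdash (b \to a) \to b but w0 \nVdash b.
w0 lacks atom b, so w0 \nVdash b.
So the root w0 does not force the formula.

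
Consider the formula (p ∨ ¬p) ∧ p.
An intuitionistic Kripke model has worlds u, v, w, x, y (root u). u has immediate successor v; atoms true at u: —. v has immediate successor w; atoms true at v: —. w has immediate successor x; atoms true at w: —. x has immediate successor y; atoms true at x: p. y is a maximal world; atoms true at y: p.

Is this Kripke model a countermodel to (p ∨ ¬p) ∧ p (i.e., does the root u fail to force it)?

u ⊮ (p ∨ ¬p) ∧ p since u fails p ∨ ¬p.
So the root u does not force (p ∨ ¬p) ∧ p; the model is a countermodel.

Yes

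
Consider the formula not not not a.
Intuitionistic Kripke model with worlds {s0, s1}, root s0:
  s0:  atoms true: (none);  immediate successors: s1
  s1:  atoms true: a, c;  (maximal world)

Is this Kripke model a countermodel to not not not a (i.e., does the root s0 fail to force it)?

s0 does not force not not not a since s0 is accessible from s0 and s0 forces not not a.
s0 forces not not a: no world accessible from s0 forces not a.
So the root s0 does not force not not not a; the model is a countermodel.

Yes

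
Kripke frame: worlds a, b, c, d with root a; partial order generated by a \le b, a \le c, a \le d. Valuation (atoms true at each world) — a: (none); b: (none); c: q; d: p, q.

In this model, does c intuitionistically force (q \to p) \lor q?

c \Vdash (q \to p) \lor q via the disjunct q.

Yes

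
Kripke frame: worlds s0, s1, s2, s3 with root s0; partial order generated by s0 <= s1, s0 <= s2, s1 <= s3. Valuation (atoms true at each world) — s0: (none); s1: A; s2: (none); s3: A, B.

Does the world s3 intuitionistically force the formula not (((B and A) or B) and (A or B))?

No

s3 does not force not (((B and A) or B) and (A or B)) since s3 is accessible from s3 and s3 forces ((B and A) or B) and (A or B).
s3 forces ((B and A) or B) and (A or B) since s3 forces both conjuncts.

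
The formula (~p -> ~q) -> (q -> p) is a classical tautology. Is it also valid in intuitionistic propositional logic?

No

This is the converse of contraposition, which is not intuitionistically valid.
A Kripke countermodel: worlds a, b; order generated by a <= b; atoms true at each world — a:{q}; b:{p,q}.
a ||-/- (~p -> ~q) -> (q -> p): already at a itself, a ||- ~p -> ~q but a ||-/- q -> p.
a ||-/- q -> p: already at a itself, a ||- q but a ||-/- p.
a lacks atom p, so a ||-/- p.
So the root a does not force the formula.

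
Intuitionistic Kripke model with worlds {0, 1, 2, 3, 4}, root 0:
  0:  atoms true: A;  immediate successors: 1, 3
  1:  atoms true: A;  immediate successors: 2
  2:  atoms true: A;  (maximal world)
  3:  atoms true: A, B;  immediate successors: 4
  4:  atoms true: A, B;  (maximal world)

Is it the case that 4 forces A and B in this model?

4 forces A and B since 4 forces both conjuncts.

Yes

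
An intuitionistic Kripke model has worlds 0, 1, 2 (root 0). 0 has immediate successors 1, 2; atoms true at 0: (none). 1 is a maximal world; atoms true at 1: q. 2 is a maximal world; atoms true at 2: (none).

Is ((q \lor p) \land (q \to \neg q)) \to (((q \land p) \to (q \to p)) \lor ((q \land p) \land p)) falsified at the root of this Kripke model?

No

0 \Vdash ((q \lor p) \land (q \to \neg q)) \to (((q \land p) \to (q \to p)) \lor ((q \land p) \land p)) vacuously: no world accessible from 0 forces the antecedent (q \lor p) \land (q \to \neg q).
So the root 0 forces ((q \lor p) \land (q \to \neg q)) \to (((q \land p) \to (q \to p)) \lor ((q \land p) \land p)); the model is not a countermodel.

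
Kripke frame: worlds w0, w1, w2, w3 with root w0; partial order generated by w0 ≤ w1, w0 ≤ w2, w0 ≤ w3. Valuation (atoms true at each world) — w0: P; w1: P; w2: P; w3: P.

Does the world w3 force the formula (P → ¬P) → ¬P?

Yes

w3 ⊩ (P → ¬P) → ¬P vacuously: no world accessible from w3 forces the antecedent P → ¬P.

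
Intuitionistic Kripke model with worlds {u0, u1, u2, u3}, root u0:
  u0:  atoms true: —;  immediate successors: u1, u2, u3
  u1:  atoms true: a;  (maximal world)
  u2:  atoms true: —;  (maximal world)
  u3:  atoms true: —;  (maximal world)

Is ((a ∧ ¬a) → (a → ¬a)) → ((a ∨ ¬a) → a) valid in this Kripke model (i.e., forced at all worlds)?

No

Not every world: u0 ⊮ ((a ∧ ¬a) → (a → ¬a)) → ((a ∨ ¬a) → a).
u0 ⊮ ((a ∧ ¬a) → (a → ¬a)) → ((a ∨ ¬a) → a): already at u0 itself, u0 ⊩ (a ∧ ¬a) → (a → ¬a) but u0 ⊮ (a ∨ ¬a) → a.
u0 ⊮ (a ∨ ¬a) → a: at the accessible world u2, u2 ⊩ a ∨ ¬a but u2 ⊮ a.
u2 lacks atom a, so u2 ⊮ a.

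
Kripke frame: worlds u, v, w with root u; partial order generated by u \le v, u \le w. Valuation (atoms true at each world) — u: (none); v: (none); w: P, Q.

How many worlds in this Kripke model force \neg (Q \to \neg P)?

u: does not force it — u \nVdash \neg (Q \to \neg P) since v is accessible from u and v \Vdash Q \to \neg P.
v: does not force it — v \nVdash \neg (Q \to \neg P) since v is accessible from v and v \Vdash Q \to \neg P.
w: forces it.
Worlds forcing the formula: {w}.

1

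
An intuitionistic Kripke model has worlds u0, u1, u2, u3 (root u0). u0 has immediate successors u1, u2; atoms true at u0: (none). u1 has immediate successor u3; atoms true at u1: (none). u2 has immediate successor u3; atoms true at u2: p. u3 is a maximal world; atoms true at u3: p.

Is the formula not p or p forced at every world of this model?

No

Not every world: u0 does not force not p or p.
u0 does not force not p or p: neither disjunct is forced at u0.
u0 does not force not p since u2 is accessible from u0 and u2 forces p.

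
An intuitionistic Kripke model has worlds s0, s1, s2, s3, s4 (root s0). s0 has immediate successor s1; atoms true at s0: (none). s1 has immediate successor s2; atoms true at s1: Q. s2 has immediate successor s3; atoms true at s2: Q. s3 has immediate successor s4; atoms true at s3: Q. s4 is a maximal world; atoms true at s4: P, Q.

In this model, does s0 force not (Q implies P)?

No

s0 does not force not (Q implies P) since s4 is accessible from s0 and s4 forces Q implies P.
s4 forces Q implies P: every world accessible from s4 that forces Q (namely s4) also forces P.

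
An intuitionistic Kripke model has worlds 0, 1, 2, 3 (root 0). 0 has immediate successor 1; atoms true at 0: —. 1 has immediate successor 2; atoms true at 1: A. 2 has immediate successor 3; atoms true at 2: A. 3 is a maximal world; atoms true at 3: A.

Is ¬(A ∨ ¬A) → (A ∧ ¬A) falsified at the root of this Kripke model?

0 ⊩ ¬(A ∨ ¬A) → (A ∧ ¬A) vacuously: no world accessible from 0 forces the antecedent ¬(A ∨ ¬A).
So the root 0 forces ¬(A ∨ ¬A) → (A ∧ ¬A); the model is not a countermodel.

No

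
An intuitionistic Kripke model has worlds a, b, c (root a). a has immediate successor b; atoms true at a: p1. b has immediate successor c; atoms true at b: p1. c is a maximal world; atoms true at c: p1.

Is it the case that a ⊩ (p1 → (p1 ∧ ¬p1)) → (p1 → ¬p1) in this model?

a ⊩ (p1 → (p1 ∧ ¬p1)) → (p1 → ¬p1) vacuously: no world accessible from a forces the antecedent p1 → (p1 ∧ ¬p1).

Yes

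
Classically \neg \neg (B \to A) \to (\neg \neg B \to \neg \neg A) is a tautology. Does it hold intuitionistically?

Yes

This is the distribution of double negation over implication, which is intuitionistically derivable.
Assume \neg \neg (B \to A) and \neg \neg B; suppose \neg A. Then B \to A would give \neg B (by contraposition), contradicting \neg \neg B; so \neg (B \to A), contradicting \neg \neg (B \to A). Hence \neg \neg A.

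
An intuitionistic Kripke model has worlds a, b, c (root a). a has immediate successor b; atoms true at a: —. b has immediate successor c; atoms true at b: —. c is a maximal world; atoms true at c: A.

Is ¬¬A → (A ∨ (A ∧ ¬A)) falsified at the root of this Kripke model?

Yes

a ⊮ ¬¬A → (A ∨ (A ∧ ¬A)): already at a itself, a ⊩ ¬¬A but a ⊮ A ∨ (A ∧ ¬A).
a ⊮ A ∨ (A ∧ ¬A): neither disjunct is forced at a.
a lacks atom A, so a ⊮ A.
So the root a does not force ¬¬A → (A ∨ (A ∧ ¬A)); the model is a countermodel.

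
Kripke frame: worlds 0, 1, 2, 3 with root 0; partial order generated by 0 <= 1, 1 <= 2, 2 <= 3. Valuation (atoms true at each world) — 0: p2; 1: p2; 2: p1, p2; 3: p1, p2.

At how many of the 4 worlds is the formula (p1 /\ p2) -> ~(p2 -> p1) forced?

0: does not force it — 0 ||-/- (p1 /\ p2) -> ~(p2 -> p1): at the accessible world 2, 2 ||- p1 /\ p2 but 2 ||-/- ~(p2 -> p1).
1: does not force it — 1 ||-/- (p1 /\ p2) -> ~(p2 -> p1): at the accessible world 2, 2 ||- p1 /\ p2 but 2 ||-/- ~(p2 -> p1).
2: does not force it.
3: does not force it.
Worlds forcing the formula: { }.

0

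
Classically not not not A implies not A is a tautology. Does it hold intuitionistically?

This is triple-negation reduction, which is intuitionistically derivable.
Assume not not not A and suppose A. Then not not A (double-negation introduction), contradicting not not not A. So not A.

Yes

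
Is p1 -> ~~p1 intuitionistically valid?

Yes

This is double-negation introduction, which is intuitionistically derivable.
If a world forces p1 then every accessible world forces p1 (persistence), so none forces ~p1; hence ~~p1.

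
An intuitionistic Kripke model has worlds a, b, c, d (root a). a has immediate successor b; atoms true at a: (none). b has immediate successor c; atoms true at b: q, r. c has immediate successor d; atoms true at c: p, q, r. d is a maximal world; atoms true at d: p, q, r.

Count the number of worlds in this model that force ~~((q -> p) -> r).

a: forces it.
b: forces it.
c: forces it.
d: forces it.
Worlds forcing the formula: {a, b, c, d}.

4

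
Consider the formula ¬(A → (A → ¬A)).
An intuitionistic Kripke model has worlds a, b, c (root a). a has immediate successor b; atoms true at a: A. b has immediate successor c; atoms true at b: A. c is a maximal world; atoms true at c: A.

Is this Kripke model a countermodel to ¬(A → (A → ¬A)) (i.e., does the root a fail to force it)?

a ⊩ ¬(A → (A → ¬A)): no world accessible from a forces A → (A → ¬A).
So the root a forces ¬(A → (A → ¬A)); the model is not a countermodel.

No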